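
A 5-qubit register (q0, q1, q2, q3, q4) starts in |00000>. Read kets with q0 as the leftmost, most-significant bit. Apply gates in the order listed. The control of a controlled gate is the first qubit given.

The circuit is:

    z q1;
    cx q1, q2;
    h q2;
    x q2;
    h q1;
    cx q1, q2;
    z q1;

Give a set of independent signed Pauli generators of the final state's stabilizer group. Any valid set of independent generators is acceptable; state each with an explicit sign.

The final state is stabilized by the group generated by -IXIII, +IIXII, +ZIIII, +IIIZI, +IIIIZ; other independent generating sets are equally valid.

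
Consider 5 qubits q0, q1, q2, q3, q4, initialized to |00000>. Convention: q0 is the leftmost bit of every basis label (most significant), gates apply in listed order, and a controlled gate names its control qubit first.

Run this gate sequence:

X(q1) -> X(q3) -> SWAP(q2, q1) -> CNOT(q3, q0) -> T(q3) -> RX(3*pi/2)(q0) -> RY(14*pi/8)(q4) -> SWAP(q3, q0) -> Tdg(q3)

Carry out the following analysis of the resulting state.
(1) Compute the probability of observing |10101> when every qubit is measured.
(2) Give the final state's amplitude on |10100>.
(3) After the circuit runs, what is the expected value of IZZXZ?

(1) A full measurement returns |10101> with probability 1/4 - sqrt(2)/8.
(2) |10100> carries amplitude sqrt(2*sqrt(2) + 4)*exp(3*I*pi/4)/4 in the final state.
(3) The expectation value of IZZXZ is 1/2.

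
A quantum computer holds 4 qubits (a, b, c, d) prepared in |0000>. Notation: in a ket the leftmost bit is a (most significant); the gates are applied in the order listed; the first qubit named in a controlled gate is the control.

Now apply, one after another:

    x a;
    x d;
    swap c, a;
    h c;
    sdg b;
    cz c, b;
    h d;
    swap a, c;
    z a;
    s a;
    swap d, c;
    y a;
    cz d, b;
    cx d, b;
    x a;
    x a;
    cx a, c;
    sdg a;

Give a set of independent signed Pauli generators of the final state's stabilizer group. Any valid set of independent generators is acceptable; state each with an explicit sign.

The final state is stabilized by the group generated by -XIII, -IIXI, +IZII, +IIIZ; other independent generating sets are equally valid.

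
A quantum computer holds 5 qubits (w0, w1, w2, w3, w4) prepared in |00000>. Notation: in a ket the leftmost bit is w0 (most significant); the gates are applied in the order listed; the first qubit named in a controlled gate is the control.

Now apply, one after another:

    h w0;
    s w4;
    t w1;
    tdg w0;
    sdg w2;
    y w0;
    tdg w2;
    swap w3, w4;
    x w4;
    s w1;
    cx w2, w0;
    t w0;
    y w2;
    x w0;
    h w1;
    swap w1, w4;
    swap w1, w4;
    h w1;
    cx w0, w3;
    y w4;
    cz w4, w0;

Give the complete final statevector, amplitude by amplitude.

The resulting statevector has amplitude sqrt(2)*exp(3*I*pi/4)/2 on |00100>, -sqrt(2)*exp(I*pi/4)/2 on |10110>, and 0 on every other basis state. Key observation: gates 15-18 undo each other exactly, leaving only the rest of the circuit to track.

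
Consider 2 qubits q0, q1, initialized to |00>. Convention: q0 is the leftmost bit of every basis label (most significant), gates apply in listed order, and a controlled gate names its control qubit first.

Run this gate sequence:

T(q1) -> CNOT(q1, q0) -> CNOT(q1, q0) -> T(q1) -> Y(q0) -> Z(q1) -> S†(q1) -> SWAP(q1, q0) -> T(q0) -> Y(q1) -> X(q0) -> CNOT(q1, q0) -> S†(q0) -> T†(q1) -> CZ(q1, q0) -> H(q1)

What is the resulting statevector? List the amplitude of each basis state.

The resulting statevector has amplitude 0 on |00>, 0 on |01>, -sqrt(2)*I/2 on |10>, -sqrt(2)*I/2 on |11>.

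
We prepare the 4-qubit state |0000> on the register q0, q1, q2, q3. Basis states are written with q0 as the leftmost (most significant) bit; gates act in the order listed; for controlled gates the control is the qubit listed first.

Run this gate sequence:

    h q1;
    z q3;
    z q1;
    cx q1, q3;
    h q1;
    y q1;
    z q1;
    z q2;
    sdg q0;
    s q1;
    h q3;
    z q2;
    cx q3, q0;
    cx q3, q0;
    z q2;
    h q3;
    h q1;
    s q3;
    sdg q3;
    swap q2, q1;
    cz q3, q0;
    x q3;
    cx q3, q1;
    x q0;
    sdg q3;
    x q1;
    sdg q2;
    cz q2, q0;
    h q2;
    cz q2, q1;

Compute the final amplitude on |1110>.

The amplitude on |1110> is 1/2 + I/2.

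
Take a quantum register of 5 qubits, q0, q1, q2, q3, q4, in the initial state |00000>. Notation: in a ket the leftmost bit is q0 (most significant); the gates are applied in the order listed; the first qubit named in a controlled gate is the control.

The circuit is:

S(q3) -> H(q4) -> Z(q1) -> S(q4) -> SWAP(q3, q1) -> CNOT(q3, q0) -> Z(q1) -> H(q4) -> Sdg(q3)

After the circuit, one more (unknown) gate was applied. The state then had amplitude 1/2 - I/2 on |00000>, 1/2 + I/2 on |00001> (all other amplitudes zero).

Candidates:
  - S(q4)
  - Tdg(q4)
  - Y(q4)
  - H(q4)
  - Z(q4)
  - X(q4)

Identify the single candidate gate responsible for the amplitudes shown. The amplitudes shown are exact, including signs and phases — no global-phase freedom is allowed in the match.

It was X(q4) that produced the state shown.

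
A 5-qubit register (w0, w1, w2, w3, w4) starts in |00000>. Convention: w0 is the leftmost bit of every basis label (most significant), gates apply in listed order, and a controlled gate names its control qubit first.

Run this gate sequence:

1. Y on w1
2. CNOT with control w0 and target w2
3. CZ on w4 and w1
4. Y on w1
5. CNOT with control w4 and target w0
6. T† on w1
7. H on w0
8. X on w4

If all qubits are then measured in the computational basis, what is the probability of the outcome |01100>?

The probability of measuring |01100> is 0.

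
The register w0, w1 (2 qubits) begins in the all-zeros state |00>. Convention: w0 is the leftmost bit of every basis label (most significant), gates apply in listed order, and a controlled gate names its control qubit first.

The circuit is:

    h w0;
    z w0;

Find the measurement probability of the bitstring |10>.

A full measurement returns |10> with probability 1/2.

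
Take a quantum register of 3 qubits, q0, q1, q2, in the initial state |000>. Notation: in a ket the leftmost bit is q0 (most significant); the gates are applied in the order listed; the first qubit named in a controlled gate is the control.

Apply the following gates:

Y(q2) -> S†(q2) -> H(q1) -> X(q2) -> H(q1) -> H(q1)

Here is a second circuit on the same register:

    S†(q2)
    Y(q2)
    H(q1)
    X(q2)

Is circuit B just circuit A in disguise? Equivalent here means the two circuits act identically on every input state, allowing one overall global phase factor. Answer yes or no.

No, they are not equivalent — no single phase factor reconciles the two unitaries.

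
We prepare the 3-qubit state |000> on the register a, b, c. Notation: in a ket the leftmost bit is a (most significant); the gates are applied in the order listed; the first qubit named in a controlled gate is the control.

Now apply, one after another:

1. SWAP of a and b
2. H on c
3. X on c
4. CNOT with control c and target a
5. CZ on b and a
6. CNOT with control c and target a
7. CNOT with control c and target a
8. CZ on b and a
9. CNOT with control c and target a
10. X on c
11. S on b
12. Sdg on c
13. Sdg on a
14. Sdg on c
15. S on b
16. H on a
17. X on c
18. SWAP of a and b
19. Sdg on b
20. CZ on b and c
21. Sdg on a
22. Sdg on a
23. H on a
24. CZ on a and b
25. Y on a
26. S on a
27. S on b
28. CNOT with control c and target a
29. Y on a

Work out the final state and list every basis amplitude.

The final amplitudes are -sqrt(2)*I/4 on |000>, -sqrt(2)/4 on |001>, -sqrt(2)*I/4 on |010>, -sqrt(2)/4 on |011>, -sqrt(2)/4 on |100>, -sqrt(2)*I/4 on |101>, sqrt(2)/4 on |110>, sqrt(2)*I/4 on |111>. Key observation: gates 3-10 undo each other exactly, leaving only the rest of the circuit to track.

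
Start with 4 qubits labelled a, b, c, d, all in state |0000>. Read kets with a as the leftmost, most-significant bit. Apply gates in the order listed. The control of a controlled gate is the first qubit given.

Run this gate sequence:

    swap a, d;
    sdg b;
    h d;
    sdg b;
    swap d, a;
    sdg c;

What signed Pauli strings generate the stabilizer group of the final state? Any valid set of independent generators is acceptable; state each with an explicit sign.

One valid set of independent stabilizer generators is +XIII, +IZII, +IIZI, +IIIZ (any independent generating set of the same group is equally correct).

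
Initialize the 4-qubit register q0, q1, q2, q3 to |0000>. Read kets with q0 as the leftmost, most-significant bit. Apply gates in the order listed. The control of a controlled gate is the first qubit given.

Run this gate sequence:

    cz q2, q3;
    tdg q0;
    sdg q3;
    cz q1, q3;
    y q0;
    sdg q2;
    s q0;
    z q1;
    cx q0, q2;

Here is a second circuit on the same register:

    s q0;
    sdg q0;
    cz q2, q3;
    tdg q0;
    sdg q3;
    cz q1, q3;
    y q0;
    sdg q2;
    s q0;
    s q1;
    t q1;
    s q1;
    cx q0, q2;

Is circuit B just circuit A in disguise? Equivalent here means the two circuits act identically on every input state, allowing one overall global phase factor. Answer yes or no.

No — the two circuits implement different unitaries, even allowing a global phase.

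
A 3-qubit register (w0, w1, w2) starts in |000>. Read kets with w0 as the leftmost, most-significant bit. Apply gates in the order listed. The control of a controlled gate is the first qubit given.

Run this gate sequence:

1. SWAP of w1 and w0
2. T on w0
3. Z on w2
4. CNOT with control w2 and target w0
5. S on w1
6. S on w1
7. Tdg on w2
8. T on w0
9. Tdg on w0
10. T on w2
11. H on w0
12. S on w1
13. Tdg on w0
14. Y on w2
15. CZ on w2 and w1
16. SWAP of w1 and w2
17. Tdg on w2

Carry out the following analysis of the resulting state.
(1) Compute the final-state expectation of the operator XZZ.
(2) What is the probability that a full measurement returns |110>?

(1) The expectation value of XZZ is -sqrt(2)/2. Key observation: steps 7-10 multiply out to the identity, so the circuit reduces to the remaining gates.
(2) Outcome |110> occurs with probability 1/2.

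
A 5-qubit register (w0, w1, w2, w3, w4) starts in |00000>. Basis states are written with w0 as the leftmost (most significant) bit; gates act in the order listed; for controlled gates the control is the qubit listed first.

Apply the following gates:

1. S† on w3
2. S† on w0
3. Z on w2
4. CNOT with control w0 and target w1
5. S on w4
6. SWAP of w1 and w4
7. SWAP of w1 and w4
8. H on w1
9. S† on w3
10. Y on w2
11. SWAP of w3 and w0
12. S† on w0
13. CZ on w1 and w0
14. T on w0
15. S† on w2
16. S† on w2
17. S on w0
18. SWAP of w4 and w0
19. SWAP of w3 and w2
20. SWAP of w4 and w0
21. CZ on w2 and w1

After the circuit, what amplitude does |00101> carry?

|00101> carries amplitude 0 in the final state. Key observation: the block from step 6 through step 7 cancels to the identity and can be dropped.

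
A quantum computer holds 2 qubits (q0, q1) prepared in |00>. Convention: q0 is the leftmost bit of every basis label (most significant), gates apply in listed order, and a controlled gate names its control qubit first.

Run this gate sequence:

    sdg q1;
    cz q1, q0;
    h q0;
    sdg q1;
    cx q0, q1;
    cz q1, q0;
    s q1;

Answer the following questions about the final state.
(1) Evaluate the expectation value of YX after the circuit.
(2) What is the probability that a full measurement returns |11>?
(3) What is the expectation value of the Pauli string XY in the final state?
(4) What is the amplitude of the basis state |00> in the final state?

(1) In the final state, YX has expectation -1.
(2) Outcome |11> occurs with probability 1/2.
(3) In the final state, XY has expectation -1.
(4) The final state's coefficient on |00> equals sqrt(2)/2.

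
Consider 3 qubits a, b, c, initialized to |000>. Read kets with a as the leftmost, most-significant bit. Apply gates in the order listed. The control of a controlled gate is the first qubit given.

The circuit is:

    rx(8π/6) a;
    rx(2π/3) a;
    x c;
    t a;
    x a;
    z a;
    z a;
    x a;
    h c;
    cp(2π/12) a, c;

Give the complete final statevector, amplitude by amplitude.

After the circuit, the state carries amplitude -sqrt(2)/2 on |000>, sqrt(2)/2 on |001>, and 0 on every other basis state. Key observation: steps 5-8 multiply out to the identity, so the circuit reduces to the remaining gates.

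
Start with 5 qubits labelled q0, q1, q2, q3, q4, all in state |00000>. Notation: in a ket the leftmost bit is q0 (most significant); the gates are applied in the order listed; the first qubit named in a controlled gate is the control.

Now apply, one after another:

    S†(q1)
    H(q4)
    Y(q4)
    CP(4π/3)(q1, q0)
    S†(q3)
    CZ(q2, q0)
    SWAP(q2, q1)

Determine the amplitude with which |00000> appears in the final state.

The amplitude on |00000> is -sqrt(2)*I/2.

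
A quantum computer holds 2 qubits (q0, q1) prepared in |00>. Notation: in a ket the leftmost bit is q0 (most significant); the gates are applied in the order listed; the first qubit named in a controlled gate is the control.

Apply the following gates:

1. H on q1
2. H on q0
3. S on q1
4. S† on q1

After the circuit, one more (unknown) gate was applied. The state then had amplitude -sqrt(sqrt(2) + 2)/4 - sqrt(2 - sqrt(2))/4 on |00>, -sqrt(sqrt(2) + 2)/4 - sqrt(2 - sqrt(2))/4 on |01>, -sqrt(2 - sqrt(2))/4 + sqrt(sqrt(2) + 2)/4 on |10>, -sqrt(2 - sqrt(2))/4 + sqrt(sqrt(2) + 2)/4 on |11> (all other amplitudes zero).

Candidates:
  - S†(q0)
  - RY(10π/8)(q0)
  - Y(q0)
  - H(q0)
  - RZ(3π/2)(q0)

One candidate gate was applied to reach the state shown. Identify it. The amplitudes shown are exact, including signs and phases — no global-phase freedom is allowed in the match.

The applied gate was RY(10π/8)(q0).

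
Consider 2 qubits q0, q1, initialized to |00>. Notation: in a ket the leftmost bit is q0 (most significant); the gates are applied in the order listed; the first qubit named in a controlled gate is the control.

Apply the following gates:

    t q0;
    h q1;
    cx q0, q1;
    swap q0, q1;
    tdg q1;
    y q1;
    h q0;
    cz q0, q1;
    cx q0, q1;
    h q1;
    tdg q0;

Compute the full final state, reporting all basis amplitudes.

After the circuit, the state carries amplitude sqrt(2)*I/2 on |00>, -sqrt(2)*I/2 on |01>, 0 on |10>, 0 on |11>.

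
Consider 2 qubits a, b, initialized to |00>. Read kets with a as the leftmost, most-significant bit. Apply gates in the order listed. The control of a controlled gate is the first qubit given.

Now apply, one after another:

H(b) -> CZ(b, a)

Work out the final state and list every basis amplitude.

The final amplitudes are sqrt(2)/2 on |00>, sqrt(2)/2 on |01>, 0 on |10>, 0 on |11>.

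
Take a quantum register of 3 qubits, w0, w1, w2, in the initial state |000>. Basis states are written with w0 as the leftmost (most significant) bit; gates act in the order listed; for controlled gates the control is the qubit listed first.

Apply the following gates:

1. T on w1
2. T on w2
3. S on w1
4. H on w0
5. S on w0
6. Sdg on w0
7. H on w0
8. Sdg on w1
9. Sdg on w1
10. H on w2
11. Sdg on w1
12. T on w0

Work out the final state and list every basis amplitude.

After the circuit, the state carries amplitude sqrt(2)/2 on |000>, sqrt(2)/2 on |001>, and 0 on every other basis state. Key observation: the block from step 3 through step 8 cancels to the identity and can be dropped.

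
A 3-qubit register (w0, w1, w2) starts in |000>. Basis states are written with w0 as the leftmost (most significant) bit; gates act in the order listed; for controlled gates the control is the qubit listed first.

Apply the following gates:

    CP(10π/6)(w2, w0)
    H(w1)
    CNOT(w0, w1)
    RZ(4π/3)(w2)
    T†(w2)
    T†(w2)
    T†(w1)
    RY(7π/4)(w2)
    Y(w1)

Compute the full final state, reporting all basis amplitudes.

The final amplitudes are -sqrt(2*sqrt(2) + 4)*exp(7*I*pi/12)/4 on |000>, sqrt(4 - 2*sqrt(2))*exp(7*I*pi/12)/4 on |001>, sqrt(2*sqrt(2) + 4)*exp(5*I*pi/6)/4 on |010>, -sqrt(4 - 2*sqrt(2))*exp(5*I*pi/6)/4 on |011>, 0 on |100>, 0 on |101>, 0 on |110>, 0 on |111>.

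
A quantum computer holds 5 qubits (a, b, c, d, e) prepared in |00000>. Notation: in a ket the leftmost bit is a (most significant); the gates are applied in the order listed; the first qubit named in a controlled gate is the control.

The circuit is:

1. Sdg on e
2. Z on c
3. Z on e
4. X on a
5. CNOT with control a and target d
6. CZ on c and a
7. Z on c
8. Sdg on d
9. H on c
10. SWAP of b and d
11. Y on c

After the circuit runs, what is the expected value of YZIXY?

In the final state, YZIXY has expectation 0.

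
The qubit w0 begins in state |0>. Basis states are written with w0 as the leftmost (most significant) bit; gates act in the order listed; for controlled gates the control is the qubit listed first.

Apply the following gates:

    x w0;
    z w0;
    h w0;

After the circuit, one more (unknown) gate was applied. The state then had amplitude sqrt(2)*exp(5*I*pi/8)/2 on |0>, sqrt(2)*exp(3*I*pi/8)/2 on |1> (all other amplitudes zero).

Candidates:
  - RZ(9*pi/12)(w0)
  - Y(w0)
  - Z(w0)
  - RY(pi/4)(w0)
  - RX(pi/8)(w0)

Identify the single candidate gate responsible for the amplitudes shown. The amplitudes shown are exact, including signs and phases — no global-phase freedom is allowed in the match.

The unique candidate consistent with the amplitudes is RZ(9*pi/12)(w0).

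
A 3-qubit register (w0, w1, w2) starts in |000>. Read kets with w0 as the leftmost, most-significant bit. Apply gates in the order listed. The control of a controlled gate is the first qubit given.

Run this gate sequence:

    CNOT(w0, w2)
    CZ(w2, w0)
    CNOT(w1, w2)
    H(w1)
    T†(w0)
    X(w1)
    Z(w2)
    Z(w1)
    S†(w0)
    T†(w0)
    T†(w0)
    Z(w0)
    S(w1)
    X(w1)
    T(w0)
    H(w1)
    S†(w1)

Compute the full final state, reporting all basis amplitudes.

The resulting statevector has amplitude 1/2 - I/2 on |000>, -1/2 + I/2 on |010>, and 0 on every other basis state.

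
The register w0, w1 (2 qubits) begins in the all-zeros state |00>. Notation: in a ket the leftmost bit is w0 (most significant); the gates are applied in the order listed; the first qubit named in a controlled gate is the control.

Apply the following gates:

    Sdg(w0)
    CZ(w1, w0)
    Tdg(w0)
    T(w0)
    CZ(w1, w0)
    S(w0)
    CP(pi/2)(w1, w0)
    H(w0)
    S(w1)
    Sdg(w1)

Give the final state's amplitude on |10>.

The final state's coefficient on |10> equals sqrt(2)/2. Key observation: gates 1-6 undo each other exactly, leaving only the rest of the circuit to track.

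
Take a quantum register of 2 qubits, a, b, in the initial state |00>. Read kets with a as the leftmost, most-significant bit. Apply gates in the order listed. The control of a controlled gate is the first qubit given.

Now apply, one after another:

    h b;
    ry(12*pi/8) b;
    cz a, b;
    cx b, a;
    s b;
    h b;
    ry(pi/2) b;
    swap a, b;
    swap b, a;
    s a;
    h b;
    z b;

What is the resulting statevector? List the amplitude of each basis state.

After the circuit, the state carries amplitude -sqrt(2)/2 on |00>, -sqrt(2)/2 on |01>, 0 on |10>, 0 on |11>.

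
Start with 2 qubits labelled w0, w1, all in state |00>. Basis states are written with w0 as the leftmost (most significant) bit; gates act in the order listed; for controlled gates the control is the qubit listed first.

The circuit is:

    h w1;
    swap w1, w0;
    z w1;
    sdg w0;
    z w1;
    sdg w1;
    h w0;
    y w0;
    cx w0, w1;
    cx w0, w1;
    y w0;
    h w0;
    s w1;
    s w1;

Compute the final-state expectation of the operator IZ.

In the final state, IZ has expectation 1.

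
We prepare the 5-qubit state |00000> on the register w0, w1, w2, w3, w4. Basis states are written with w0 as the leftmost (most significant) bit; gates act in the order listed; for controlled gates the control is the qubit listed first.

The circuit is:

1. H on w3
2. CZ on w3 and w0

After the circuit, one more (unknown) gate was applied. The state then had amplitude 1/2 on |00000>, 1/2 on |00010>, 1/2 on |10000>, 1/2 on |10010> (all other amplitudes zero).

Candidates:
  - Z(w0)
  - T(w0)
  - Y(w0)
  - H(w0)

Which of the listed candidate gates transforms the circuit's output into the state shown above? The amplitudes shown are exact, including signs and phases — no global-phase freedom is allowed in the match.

The applied gate was H(w0).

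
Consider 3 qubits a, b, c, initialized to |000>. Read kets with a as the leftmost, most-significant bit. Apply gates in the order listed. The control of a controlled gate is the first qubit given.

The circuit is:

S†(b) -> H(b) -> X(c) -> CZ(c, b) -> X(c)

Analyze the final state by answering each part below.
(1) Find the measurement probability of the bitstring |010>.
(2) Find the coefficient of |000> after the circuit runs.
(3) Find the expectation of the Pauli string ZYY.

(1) The probability of measuring |010> is 1/2.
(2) The final state's coefficient on |000> equals sqrt(2)/2.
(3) In the final state, ZYY has expectation 0.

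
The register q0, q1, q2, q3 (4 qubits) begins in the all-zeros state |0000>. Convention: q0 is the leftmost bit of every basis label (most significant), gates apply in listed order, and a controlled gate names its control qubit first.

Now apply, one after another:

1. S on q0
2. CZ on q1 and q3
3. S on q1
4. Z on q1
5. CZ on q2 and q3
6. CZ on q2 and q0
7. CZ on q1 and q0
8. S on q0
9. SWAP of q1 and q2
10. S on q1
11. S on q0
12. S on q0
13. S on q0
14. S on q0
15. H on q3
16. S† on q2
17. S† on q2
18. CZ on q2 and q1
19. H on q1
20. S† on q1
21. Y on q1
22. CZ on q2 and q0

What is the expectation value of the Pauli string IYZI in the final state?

In the final state, IYZI has expectation -1. Key observation: gates 11-14 undo each other exactly, leaving only the rest of the circuit to track.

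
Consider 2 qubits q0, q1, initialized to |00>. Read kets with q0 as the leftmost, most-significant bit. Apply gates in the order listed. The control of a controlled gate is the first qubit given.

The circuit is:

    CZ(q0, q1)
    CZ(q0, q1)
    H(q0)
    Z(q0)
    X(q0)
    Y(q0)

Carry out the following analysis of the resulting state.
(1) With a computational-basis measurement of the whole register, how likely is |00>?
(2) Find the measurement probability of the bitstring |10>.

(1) The probability of measuring |00> is 1/2. Key observation: steps 1-2 multiply out to the identity, so the circuit reduces to the remaining gates.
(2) A full measurement returns |10> with probability 1/2.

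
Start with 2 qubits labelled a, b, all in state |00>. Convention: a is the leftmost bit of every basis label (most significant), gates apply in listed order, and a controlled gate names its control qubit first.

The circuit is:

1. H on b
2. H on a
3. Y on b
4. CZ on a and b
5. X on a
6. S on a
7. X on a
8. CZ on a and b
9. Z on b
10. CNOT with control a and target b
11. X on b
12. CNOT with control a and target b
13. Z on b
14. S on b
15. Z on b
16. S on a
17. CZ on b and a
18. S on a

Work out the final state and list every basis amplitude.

The resulting statevector has amplitude 1/2 on |00>, I/2 on |01>, I/2 on |10>, 1/2 on |11>.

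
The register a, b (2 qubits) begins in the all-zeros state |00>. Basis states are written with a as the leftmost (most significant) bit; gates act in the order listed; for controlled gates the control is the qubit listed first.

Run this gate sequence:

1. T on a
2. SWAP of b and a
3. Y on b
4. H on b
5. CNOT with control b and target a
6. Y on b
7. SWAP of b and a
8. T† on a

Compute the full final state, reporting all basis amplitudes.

After the circuit, the state carries amplitude 0 on |00>, -sqrt(2)/2 on |01>, sqrt(2)*exp(3*I*pi/4)/2 on |10>, 0 on |11>.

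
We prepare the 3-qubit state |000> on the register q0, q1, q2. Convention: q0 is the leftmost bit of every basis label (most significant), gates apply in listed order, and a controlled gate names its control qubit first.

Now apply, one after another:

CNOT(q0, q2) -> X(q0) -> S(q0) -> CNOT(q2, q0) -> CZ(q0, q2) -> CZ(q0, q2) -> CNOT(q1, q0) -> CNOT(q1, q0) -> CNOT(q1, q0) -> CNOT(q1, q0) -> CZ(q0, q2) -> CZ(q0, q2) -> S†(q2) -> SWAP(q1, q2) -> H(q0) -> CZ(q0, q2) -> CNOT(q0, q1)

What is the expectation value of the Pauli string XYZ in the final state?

In the final state, XYZ has expectation 0. Key observation: the block from step 5 through step 12 cancels to the identity and can be dropped.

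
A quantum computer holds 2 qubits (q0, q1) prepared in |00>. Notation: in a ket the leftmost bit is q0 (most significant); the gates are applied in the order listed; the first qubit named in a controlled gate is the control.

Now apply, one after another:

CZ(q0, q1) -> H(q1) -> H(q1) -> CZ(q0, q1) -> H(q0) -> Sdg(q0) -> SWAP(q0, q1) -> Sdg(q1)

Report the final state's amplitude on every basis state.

The final amplitudes are sqrt(2)/2 on |00>, -sqrt(2)/2 on |01>, 0 on |10>, 0 on |11>.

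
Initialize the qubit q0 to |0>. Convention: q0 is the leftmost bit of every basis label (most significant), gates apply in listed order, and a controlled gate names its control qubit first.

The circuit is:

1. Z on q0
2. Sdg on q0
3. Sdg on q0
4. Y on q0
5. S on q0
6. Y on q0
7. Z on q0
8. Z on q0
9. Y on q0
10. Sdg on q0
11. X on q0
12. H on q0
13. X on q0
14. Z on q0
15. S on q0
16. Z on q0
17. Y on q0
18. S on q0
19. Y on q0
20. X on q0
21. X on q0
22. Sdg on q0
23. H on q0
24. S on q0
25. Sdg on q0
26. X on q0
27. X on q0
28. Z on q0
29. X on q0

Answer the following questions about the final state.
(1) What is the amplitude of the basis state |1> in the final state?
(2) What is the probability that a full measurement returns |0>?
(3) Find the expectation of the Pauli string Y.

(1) The final state's coefficient on |1> equals -1/2 + I/2.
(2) The probability of measuring |0> is 1/2.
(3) In the final state, Y has expectation 1.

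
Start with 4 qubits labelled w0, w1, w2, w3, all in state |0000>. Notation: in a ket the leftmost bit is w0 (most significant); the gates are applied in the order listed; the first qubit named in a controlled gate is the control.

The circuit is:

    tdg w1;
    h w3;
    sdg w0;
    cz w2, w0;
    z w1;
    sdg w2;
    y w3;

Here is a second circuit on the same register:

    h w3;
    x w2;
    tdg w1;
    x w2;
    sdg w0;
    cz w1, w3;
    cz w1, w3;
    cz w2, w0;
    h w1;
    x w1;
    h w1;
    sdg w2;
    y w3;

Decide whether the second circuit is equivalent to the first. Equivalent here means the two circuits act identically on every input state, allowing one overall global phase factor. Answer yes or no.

Yes, they are equivalent — the unitaries differ by at most a global phase.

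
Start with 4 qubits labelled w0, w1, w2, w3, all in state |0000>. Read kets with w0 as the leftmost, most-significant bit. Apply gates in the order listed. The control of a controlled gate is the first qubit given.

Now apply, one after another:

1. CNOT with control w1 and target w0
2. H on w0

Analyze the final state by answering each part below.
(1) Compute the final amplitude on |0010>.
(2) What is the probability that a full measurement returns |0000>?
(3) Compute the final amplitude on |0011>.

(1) |0010> carries amplitude 0 in the final state.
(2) The probability of measuring |0000> is 1/2.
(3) The final state's coefficient on |0011> equals 0.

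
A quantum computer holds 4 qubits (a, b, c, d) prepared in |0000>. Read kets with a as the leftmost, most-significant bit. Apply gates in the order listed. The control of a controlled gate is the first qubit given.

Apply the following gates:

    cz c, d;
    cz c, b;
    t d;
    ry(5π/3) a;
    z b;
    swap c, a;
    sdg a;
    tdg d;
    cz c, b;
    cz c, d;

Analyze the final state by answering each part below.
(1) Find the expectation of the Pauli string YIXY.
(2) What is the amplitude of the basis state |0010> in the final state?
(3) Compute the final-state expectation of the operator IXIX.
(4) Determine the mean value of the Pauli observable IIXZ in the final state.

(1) The expectation value of YIXY is 0.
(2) The amplitude on |0010> is 1/2.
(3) The observable IXIX averages to 0.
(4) The observable IIXZ averages to -sqrt(3)/2.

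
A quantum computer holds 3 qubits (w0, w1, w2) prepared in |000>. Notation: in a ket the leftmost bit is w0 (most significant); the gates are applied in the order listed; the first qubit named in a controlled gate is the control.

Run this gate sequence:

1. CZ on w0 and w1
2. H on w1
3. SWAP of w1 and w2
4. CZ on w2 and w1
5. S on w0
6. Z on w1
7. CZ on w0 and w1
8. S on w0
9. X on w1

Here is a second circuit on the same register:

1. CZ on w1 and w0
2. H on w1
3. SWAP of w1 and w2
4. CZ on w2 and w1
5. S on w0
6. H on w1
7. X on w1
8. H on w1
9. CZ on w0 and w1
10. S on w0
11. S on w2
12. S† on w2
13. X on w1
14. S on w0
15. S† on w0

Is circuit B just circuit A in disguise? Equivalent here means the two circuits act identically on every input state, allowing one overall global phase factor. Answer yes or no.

Yes — the two circuits implement the same unitary up to a global phase.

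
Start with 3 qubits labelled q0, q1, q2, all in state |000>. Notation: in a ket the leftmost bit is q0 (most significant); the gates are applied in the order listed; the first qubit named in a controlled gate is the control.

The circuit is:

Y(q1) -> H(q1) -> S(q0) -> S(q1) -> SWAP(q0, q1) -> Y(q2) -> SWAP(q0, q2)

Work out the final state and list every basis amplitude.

The final amplitudes are -sqrt(2)/2 on |100>, sqrt(2)*I/2 on |101>, and 0 on every other basis state.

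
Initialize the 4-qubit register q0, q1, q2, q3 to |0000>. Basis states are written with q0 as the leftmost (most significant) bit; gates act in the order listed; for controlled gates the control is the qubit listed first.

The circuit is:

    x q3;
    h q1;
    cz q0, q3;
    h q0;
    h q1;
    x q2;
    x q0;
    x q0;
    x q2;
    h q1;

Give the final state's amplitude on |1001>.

The final state's coefficient on |1001> equals 1/2.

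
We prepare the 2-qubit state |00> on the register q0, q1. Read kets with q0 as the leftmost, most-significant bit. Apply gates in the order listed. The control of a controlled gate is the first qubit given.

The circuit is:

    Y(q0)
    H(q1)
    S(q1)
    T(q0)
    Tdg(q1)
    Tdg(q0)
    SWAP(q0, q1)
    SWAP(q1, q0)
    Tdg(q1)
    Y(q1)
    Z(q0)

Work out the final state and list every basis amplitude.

After the circuit, the state carries amplitude 0 on |00>, 0 on |01>, -sqrt(2)/2 on |10>, sqrt(2)/2 on |11>.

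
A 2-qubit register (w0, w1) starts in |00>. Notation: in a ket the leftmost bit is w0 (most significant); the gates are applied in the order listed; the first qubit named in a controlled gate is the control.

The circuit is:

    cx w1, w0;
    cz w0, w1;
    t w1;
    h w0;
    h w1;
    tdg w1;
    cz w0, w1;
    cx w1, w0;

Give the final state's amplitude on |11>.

The amplitude on |11> is -exp(3*I*pi/4)/2.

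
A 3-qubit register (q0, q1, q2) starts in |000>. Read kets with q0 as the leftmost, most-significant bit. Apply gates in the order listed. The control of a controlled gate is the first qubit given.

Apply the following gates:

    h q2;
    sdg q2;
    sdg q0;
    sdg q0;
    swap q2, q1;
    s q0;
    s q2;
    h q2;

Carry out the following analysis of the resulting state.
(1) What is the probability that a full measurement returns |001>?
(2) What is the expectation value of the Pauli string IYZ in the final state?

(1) Outcome |001> occurs with probability 1/4.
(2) In the final state, IYZ has expectation 0.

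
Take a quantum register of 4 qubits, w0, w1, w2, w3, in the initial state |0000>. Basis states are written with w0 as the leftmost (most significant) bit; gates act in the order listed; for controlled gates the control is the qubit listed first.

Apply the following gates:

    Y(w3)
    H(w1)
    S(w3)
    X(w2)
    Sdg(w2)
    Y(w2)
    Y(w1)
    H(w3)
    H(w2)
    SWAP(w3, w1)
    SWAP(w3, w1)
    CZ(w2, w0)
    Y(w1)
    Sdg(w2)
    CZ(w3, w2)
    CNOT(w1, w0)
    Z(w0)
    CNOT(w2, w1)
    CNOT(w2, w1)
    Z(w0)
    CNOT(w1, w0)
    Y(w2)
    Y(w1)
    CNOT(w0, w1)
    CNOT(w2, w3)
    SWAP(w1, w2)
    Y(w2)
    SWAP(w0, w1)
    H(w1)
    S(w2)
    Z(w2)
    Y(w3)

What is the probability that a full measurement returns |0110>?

The probability of measuring |0110> is 1/16. Key observation: the block from step 16 through step 21 cancels to the identity and can be dropped.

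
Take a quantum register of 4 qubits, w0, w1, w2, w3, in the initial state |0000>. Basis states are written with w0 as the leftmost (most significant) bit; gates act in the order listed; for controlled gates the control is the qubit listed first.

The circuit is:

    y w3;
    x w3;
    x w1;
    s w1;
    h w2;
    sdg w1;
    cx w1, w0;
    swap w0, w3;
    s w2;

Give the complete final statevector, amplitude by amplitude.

The final amplitudes are sqrt(2)*I/2 on |0101>, -sqrt(2)/2 on |0111>, and 0 on every other basis state.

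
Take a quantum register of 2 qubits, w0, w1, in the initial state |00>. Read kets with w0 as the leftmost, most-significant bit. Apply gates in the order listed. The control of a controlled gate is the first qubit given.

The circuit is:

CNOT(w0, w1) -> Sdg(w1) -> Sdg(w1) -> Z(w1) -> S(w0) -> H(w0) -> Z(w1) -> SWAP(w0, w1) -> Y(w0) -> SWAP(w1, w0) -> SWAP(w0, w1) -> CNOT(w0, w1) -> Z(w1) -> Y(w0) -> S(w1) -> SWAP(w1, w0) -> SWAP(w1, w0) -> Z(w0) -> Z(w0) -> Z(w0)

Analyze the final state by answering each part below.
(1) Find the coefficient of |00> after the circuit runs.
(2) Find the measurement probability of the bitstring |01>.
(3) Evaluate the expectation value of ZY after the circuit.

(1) The amplitude on |00> is sqrt(2)/2. Key observation: the block from step 16 through step 17 cancels to the identity and can be dropped.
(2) Outcome |01> occurs with probability 1/2.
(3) In the final state, ZY has expectation -1.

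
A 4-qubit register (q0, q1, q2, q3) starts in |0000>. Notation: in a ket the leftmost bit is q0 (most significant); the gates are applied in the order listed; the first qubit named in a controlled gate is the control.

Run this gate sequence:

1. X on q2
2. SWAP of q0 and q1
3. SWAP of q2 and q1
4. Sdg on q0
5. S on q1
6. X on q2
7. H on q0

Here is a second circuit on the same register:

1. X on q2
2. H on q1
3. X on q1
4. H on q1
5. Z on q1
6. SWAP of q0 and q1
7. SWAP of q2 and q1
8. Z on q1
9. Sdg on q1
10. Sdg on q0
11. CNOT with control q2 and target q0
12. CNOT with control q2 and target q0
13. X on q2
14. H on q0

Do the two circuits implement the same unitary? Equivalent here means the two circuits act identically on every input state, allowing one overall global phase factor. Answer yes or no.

Yes: on every input state the two circuits agree up to one overall phase factor.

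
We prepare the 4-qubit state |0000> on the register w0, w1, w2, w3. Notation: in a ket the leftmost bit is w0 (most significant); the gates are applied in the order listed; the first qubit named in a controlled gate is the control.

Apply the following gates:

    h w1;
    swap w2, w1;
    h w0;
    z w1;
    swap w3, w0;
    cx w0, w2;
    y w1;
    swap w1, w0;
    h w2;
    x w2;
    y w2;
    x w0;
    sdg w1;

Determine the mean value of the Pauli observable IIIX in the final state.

The observable IIIX averages to 1.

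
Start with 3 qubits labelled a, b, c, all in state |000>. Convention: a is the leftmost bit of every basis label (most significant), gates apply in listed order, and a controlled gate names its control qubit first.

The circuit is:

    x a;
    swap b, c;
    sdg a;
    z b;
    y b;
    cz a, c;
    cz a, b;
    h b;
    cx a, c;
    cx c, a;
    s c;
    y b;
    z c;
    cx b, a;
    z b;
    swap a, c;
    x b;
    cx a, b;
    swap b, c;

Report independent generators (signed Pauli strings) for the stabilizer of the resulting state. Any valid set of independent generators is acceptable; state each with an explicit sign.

One valid set of independent stabilizer generators is -IXX, -ZII, +IZZ (any independent generating set of the same group is equally correct).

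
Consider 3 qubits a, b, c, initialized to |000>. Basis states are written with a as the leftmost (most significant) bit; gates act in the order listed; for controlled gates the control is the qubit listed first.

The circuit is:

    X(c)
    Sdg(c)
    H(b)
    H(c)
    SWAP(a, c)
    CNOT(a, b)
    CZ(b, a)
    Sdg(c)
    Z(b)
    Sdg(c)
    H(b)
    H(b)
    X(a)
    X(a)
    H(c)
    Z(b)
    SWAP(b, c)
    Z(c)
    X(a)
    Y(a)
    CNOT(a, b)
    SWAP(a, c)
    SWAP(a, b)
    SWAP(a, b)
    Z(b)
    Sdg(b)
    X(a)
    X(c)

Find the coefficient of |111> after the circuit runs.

The final state's coefficient on |111> equals -sqrt(2)*I/4. Key observation: steps 23-24 multiply out to the identity, so the circuit reduces to the remaining gates.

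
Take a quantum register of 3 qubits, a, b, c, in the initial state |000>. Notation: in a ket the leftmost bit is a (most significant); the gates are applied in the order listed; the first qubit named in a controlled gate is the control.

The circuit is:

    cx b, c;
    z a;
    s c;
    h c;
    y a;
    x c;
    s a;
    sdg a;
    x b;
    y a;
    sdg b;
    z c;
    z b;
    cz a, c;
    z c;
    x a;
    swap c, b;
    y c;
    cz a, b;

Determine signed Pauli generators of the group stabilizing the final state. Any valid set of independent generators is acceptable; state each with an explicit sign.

The stabilizer group can be generated by -IXI, -ZII, +IIZ, among other valid generating sets.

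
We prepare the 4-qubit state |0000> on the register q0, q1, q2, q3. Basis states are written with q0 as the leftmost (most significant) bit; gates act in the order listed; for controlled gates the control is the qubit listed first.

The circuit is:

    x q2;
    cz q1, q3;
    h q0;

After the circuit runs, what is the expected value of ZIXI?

The observable ZIXI averages to 0.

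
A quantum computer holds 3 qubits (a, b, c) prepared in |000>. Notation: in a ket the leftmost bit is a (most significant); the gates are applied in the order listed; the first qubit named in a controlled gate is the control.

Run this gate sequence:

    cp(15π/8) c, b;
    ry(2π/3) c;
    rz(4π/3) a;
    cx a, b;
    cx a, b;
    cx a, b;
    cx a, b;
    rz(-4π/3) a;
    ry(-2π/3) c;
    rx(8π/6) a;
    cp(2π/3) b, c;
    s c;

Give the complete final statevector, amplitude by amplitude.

After the circuit, the state carries amplitude -1/2 on |000>, -sqrt(3)*I/2 on |100>, and 0 on every other basis state.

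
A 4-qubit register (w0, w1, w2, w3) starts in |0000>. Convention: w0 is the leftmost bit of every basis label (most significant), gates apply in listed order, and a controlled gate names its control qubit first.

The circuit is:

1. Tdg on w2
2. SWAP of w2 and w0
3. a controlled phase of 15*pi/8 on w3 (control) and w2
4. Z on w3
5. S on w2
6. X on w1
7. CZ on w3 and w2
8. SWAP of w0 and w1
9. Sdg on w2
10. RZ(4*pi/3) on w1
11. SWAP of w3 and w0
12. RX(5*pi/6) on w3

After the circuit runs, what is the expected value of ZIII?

In the final state, ZIII has expectation 1.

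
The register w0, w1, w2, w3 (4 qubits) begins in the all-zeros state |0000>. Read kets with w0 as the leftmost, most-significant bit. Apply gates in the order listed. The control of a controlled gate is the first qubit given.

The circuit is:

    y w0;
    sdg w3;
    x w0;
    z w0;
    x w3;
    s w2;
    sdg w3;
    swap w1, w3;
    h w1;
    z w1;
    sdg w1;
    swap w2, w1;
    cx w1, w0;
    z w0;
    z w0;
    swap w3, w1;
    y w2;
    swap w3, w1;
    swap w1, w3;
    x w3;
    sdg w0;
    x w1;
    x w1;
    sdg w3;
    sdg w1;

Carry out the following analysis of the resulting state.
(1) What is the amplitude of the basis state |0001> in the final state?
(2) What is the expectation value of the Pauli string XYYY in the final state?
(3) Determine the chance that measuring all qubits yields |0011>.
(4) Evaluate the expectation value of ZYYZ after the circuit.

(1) The amplitude on |0001> is sqrt(2)*I/2. Key observation: steps 22-23 multiply out to the identity, so the circuit reduces to the remaining gates.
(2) The expectation value of XYYY is 0.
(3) A full measurement returns |0011> with probability 1/2.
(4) In the final state, ZYYZ has expectation 0.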